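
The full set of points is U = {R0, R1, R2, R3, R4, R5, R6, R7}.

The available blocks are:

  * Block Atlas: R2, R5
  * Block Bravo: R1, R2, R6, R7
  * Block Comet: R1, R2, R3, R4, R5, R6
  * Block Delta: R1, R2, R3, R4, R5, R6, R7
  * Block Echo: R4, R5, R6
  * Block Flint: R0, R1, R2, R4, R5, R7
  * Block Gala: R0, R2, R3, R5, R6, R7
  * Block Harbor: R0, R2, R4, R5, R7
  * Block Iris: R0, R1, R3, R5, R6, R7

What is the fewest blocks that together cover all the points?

Comet and Harbor cover everything between them: the union {R0, R1, R2, R3, R4, R5, R6, R7} is all of U.
No single block has all 8 points (the largest, Delta, has 7), so 2 is optimal.

2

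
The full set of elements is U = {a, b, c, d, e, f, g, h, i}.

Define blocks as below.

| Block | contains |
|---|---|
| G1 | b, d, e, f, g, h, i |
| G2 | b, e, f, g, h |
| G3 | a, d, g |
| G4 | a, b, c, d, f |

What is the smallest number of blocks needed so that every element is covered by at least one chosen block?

Take {G1, G4}. Their union is {a, b, c, d, e, f, g, h, i}, which is all 9 elements.
No single block has all 9 elements (the largest, G1, has 7), so 2 is optimal.

2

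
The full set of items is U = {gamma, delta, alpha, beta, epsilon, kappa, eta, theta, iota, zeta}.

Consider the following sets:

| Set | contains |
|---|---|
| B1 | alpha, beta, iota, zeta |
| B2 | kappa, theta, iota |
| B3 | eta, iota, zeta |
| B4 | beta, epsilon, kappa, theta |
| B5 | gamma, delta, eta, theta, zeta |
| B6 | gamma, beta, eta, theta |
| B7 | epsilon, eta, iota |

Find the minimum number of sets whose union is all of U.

B1, B4, and B5 cover everything between them: the union {gamma, delta, alpha, beta, epsilon, kappa, eta, theta, iota, zeta} is all of U.
Only B5 contains delta, so B5 is forced; the remaining 5 items need at least 2 more sets (each remaining set adds at most 3) — so at least 3 sets are needed, and 3 is optimal.

3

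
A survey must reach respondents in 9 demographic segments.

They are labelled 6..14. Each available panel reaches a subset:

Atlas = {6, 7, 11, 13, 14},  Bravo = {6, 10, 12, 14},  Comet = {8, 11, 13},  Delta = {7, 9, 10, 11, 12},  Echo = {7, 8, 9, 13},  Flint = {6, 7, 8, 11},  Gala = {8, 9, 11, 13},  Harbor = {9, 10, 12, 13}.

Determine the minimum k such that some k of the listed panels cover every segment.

Take {Atlas, Comet, Delta}. Their union is {6, 7, 8, 9, 10, 11, 12, 13, 14}, which is all 9 segments.
No 2 of the 8 panels cover everything (all 28 combinations miss at least one segment), so 3 is optimal.

3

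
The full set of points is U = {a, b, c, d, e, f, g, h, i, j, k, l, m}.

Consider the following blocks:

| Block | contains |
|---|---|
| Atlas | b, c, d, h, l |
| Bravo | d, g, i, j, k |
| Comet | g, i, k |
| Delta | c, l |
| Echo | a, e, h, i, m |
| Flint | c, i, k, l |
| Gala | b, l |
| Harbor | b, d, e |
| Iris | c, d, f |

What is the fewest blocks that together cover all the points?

Atlas, Bravo, Echo, and Iris cover everything between them: the union {a, b, c, d, e, f, g, h, i, j, k, l, m} is all of U.
No 3 of the 9 blocks cover everything (all 84 combinations miss at least one point), so 4 is optimal.

4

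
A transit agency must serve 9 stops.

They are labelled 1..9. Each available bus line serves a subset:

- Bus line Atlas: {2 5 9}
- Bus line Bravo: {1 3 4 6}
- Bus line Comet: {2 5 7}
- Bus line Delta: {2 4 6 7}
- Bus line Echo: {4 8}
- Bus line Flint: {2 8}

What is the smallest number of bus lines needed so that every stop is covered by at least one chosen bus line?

Take {Atlas, Bravo, Delta, Flint}. Their union is {1, 2, 3, 4, 5, 6, 7, 8, 9}, which is all 9 stops.
No 3 of the 6 bus lines cover everything (all 20 combinations miss at least one stop), so 4 is optimal.

4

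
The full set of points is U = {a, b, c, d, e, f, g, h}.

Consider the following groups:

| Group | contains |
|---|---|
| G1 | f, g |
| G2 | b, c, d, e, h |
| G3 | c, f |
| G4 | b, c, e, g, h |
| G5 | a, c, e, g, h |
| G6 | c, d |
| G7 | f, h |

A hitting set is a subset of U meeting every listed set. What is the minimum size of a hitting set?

2

Take T = {c, f}. Each listed group contains at least one of these, so T is a hitting set of size 2.
The groups G6, G7 are pairwise disjoint, so any hitting set needs a separate point for each — at least 2. Hence 2 is optimal.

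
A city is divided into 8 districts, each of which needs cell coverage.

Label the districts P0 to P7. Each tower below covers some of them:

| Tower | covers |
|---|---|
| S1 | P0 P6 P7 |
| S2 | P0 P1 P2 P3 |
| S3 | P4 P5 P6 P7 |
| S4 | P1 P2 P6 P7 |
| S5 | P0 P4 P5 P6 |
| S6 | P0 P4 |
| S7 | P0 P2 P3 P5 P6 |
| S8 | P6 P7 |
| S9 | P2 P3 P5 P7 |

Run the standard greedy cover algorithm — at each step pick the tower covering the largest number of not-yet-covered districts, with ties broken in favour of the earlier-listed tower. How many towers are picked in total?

3

Greedy: pick S7 (covers 5 new) → pick S3 (covers 2 new) → pick S2 (covers 1 new). Total picks: 3.
(The true minimum cover uses only 2 towers, so greedy is not optimal here.)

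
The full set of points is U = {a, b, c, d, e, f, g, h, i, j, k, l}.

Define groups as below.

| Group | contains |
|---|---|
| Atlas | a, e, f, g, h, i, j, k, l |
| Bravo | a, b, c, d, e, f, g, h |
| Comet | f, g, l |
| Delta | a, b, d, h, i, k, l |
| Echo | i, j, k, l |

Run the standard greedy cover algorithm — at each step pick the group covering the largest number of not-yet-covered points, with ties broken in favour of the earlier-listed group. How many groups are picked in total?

Greedy: pick Atlas (covers 9 new) → pick Bravo (covers 3 new). Total picks: 2.

2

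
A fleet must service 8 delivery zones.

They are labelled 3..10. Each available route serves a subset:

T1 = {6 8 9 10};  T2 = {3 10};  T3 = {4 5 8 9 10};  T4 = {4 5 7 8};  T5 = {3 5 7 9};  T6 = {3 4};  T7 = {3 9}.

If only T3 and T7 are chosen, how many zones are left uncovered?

Union of T3, T7 = {3, 4, 5, 8, 9, 10}.
Not covered: 6, 7 — 2 zones.

2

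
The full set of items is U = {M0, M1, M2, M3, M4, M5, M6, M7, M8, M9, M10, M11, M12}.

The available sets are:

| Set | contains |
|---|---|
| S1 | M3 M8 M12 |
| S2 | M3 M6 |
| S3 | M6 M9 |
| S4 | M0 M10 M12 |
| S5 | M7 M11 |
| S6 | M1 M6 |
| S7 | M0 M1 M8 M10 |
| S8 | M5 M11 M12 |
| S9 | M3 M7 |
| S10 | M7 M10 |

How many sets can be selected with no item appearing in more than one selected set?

S3, S7, S8, S9 are pairwise disjoint (S3={M6,M9}; S7={M0,M1,M8,M10}; S8={M5,M11,M12}; S9={M3,M7}).
Every remaining set overlaps one of these, and no 5 of the listed sets are pairwise disjoint, so 4 is the maximum.

4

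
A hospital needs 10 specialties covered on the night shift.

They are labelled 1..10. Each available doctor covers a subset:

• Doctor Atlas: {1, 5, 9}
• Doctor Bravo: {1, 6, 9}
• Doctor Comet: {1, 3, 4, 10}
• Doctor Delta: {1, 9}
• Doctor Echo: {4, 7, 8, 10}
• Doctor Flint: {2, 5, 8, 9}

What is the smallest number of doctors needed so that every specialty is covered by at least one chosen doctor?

Bravo and Comet and Echo and Flint together: Bravo ∪ Comet ∪ Echo ∪ Flint = {1, 2, 3, 4, 5, 6, 7, 8, 9, 10} — every specialty is covered.
No 3 of the 6 doctors cover everything (all 20 combinations miss at least one specialty), so 4 is optimal.

4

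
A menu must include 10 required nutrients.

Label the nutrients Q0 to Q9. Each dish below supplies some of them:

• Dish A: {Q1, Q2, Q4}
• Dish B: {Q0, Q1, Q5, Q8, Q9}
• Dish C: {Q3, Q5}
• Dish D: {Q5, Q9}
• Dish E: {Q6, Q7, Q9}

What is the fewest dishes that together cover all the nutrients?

A and B and C and E together: A ∪ B ∪ C ∪ E = {Q0, Q1, Q2, Q3, Q4, Q5, Q6, Q7, Q8, Q9} — every nutrient is covered.
Only B contains Q0, so B is forced; the remaining 5 nutrients need at least 3 more dishes (each remaining dish adds at most 2) — so at least 4 dishes are needed, and 4 is optimal.

4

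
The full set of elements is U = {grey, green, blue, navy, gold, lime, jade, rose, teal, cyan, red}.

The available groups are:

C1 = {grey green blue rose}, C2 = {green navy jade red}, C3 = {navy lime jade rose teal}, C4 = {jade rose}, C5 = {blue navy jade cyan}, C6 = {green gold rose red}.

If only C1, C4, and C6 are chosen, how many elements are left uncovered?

4

Union of C1, C4, C6 = {grey, green, blue, gold, jade, rose, red}.
Not covered: navy, lime, teal, cyan — 4 elements.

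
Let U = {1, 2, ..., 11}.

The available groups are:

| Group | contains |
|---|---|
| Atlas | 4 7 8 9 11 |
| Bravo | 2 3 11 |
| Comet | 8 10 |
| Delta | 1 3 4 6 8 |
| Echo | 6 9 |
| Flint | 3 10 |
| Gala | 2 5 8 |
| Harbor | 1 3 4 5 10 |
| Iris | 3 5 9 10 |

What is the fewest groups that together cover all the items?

4

Atlas and Bravo and Delta and Iris together: Atlas ∪ Bravo ∪ Delta ∪ Iris = {1, 2, 3, 4, 5, 6, 7, 8, 9, 10, 11} — every item is covered.
No 3 of the 9 groups cover everything (all 84 combinations miss at least one item), so 4 is optimal.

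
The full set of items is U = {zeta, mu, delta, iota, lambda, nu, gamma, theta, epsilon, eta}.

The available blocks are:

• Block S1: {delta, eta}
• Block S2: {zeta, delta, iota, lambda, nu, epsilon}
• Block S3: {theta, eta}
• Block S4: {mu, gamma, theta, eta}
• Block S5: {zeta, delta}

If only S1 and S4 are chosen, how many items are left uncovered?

Union of S1, S4 = {mu, delta, gamma, theta, eta}.
Not covered: zeta, iota, lambda, nu, epsilon — 5 items.

5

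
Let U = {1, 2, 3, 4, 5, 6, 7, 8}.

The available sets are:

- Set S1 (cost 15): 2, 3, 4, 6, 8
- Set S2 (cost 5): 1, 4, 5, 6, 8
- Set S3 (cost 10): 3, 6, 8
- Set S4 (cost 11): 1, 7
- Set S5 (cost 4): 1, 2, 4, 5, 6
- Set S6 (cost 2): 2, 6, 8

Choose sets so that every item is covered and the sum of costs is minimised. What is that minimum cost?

25

S3, S4, S5 together cover every item (S3 ∪ S4 ∪ S5 = {1, 2, 3, 4, 5, 6, 7, 8}); total cost 10 + 11 + 4 = 25.
The greedy pick S6, S5, S3, S4 costs 27; no covering selection beats 25.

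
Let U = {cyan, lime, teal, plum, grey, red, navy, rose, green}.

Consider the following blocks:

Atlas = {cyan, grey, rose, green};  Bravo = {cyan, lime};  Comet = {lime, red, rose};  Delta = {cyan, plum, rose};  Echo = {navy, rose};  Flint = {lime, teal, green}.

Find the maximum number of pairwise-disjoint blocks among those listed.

2

Bravo, Echo are pairwise disjoint (Bravo={cyan,lime}; Echo={navy,rose}).
Every remaining block overlaps one of these, and no 3 of the listed blocks are pairwise disjoint, so 2 is the maximum.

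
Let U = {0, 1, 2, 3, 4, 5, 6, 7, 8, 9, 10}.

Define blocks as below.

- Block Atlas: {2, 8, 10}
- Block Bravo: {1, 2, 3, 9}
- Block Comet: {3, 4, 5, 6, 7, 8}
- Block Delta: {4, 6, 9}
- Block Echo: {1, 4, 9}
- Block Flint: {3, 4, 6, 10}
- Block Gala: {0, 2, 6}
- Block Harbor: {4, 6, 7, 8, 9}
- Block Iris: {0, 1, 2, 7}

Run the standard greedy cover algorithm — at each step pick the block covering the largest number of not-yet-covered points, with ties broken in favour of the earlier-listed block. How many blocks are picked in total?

Greedy: pick Comet (covers 6 new) → pick Bravo (covers 3 new) → pick Atlas (covers 1 new) → pick Gala (covers 1 new). Total picks: 4.

4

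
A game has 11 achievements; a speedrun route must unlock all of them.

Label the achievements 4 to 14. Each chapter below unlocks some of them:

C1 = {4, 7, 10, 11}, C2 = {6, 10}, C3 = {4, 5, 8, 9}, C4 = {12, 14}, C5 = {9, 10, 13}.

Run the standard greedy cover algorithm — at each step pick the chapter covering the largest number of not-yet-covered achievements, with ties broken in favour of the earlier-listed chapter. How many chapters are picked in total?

Greedy: pick C1 (covers 4 new) → pick C3 (covers 3 new) → pick C4 (covers 2 new) → pick C2 (covers 1 new) → pick C5 (covers 1 new). Total picks: 5.

5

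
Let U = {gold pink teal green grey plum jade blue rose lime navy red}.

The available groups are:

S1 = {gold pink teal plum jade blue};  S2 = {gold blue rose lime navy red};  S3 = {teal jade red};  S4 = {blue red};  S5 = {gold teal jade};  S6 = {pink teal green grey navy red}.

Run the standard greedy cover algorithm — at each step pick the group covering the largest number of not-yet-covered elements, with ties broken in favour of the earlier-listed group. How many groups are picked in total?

3

Greedy: pick S1 (covers 6 new) → pick S2 (covers 4 new) → pick S6 (covers 2 new). Total picks: 3.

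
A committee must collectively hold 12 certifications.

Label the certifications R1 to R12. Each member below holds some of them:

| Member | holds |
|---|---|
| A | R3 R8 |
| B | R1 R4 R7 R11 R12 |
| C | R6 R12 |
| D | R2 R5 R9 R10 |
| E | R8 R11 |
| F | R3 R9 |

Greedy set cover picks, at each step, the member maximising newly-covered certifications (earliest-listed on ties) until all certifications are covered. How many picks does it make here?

Greedy: pick B (covers 5 new) → pick D (covers 4 new) → pick A (covers 2 new) → pick C (covers 1 new). Total picks: 4.

4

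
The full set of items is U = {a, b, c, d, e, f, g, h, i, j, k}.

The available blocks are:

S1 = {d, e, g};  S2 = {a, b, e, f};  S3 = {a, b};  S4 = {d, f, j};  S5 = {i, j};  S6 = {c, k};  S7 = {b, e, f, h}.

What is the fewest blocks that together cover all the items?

5

Take {S1, S2, S5, S6, S7}. Their union is {a, b, c, d, e, f, g, h, i, j, k}, which is all 11 items.
Only S7 contains h, so S7 is forced; the remaining 7 items need at least 4 more blocks (each remaining block adds at most 2) — so at least 5 blocks are needed, and 5 is optimal.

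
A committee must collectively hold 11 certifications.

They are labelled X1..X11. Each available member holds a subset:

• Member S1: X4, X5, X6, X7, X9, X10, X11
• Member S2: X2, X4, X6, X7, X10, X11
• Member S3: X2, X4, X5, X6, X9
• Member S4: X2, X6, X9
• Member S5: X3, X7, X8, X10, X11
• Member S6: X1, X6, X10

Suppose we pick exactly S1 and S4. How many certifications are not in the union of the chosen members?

3

Union of S1, S4 = {X2, X4, X5, X6, X7, X9, X10, X11}.
Not covered: X1, X3, X8 — 3 certifications.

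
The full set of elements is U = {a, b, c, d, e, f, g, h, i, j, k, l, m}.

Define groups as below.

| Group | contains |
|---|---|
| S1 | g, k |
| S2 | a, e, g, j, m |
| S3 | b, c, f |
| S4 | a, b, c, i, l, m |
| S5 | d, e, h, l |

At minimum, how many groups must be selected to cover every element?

S1, S2, S3, S4, and S5 cover everything between them: the union {a, b, c, d, e, f, g, h, i, j, k, l, m} is all of U.
No 4 of the 5 groups cover everything (all 5 combinations miss at least one element), so 5 is optimal.

5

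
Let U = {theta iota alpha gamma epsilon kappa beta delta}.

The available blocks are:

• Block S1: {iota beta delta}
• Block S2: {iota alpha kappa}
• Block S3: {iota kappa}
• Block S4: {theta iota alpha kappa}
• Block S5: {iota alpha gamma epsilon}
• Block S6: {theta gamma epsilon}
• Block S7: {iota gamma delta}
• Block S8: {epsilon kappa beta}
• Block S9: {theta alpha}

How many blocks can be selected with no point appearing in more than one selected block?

S7, S8, S9 are pairwise disjoint (S7={iota,gamma,delta}; S8={epsilon,kappa,beta}; S9={theta,alpha}).
Every remaining block overlaps one of these, and no 4 of the listed blocks are pairwise disjoint, so 3 is the maximum.

3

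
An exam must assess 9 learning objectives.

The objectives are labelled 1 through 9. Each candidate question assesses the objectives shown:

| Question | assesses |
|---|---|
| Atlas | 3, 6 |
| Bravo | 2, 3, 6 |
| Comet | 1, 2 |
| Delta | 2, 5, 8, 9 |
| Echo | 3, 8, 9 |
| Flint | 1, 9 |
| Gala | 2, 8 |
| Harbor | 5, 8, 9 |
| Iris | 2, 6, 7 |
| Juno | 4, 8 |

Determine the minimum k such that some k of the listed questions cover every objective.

5

Comet and Echo and Harbor and Iris and Juno together: Comet ∪ Echo ∪ Harbor ∪ Iris ∪ Juno = {1, 2, 3, 4, 5, 6, 7, 8, 9} — every objective is covered.
No 4 of the 10 questions cover everything (all 210 combinations miss at least one objective), so 5 is optimal.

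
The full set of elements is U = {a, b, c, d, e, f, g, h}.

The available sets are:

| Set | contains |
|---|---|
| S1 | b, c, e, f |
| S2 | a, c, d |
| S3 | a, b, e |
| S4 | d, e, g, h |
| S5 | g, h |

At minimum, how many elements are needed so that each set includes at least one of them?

3

T = {d, e, g} meets every set (each contains at least one member of T), and |T| = 3.
No choice of 2 elements meets every set, so 3 is the minimum.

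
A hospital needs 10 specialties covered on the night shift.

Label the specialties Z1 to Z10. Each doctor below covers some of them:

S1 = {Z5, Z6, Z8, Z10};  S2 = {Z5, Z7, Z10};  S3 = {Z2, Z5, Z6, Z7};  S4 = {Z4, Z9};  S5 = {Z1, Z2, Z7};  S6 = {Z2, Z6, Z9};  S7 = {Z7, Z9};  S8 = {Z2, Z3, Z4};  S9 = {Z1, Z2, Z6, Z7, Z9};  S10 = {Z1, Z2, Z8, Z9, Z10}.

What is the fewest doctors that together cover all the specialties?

S3 and S8 and S10 together: S3 ∪ S8 ∪ S10 = {Z1, Z2, Z3, Z4, Z5, Z6, Z7, Z8, Z9, Z10} — every specialty is covered.
Only S8 contains Z3, so S8 is forced; the remaining 7 specialties need at least 2 more doctors (each remaining doctor adds at most 4) — so at least 3 doctors are needed, and 3 is optimal.

3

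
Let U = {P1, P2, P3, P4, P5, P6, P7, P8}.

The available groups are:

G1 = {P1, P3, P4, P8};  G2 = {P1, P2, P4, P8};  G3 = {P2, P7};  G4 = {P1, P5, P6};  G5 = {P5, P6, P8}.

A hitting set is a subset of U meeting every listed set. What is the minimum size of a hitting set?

The 3 elements {P2, P6, P8} hit every group.
No choice of 2 elements meets every group, so 3 is the minimum.

3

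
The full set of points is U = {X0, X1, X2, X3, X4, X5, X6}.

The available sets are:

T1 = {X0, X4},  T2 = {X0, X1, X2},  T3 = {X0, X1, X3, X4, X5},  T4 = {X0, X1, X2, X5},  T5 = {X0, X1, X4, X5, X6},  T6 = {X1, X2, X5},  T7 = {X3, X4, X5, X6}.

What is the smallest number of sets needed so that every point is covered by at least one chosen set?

T2 and T7 cover everything between them: the union {X0, X1, X2, X3, X4, X5, X6} is all of U.
No single set has all 7 points (the largest, T3, has 5), so 2 is optimal.

2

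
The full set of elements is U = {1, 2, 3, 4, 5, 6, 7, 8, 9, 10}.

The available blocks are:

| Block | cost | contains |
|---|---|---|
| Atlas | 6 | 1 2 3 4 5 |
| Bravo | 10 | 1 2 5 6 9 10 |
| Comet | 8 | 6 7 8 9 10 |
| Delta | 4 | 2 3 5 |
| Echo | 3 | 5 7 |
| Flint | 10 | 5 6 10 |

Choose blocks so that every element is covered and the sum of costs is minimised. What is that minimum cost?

Atlas, Comet together cover every element (Atlas ∪ Comet = {1, 2, 3, 4, 5, 6, 7, 8, 9, 10}); total cost 6 + 8 = 14.
No covering selection has total cost below 14.

14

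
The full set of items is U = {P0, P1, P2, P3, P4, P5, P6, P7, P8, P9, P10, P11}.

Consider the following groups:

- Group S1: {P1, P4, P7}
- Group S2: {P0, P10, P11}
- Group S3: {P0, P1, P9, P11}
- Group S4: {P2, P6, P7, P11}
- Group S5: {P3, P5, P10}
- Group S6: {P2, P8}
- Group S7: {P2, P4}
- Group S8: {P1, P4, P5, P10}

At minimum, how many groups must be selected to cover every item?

Take {S3, S4, S5, S6, S8}. Their union is {P0, P1, P2, P3, P4, P5, P6, P7, P8, P9, P10, P11}, which is all 12 items.
No 4 of the 8 groups cover everything (all 70 combinations miss at least one item), so 5 is optimal.

5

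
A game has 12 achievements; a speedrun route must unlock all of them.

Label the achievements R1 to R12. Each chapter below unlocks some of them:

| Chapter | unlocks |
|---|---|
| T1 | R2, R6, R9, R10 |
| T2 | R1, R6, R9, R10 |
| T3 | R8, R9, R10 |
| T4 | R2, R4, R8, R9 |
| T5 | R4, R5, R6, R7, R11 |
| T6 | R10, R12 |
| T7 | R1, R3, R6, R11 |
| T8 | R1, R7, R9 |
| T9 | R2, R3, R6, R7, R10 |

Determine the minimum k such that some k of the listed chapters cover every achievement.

4

T4 and T5 and T6 and T7 together: T4 ∪ T5 ∪ T6 ∪ T7 = {R1, R2, R3, R4, R5, R6, R7, R8, R9, R10, R11, R12} — every achievement is covered.
Only T5 contains R5, so T5 is forced; the remaining 7 achievements need at least 3 more chapters (each remaining chapter adds at most 3) — so at least 4 chapters are needed, and 4 is optimal.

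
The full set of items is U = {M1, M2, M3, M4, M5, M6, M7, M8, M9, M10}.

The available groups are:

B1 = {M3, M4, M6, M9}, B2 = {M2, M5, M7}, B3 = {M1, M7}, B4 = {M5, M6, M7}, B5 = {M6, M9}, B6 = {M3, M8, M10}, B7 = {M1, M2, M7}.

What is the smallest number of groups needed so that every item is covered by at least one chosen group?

4

B1 and B2 and B3 and B6 together: B1 ∪ B2 ∪ B3 ∪ B6 = {M1, M2, M3, M4, M5, M6, M7, M8, M9, M10} — every item is covered.
Only B6 contains M8, so B6 is forced; the remaining 7 items need at least 3 more groups (each remaining group adds at most 3) — so at least 4 groups are needed, and 4 is optimal.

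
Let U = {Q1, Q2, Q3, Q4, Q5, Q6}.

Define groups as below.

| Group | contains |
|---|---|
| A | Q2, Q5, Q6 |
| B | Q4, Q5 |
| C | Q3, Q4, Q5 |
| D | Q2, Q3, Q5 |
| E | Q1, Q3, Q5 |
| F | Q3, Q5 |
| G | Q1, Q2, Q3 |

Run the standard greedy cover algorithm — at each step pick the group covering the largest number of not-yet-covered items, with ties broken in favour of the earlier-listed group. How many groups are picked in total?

3

Greedy: pick A (covers 3 new) → pick C (covers 2 new) → pick E (covers 1 new). Total picks: 3.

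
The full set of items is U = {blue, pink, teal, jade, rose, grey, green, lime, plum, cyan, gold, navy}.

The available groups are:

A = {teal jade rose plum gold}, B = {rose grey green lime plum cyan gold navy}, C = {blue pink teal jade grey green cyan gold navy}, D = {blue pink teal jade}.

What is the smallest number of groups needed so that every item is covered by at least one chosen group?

2

B and C together: B ∪ C = {blue, pink, teal, jade, rose, grey, green, lime, plum, cyan, gold, navy} — every item is covered.
No single group has all 12 items (the largest, C, has 9), so 2 is optimal.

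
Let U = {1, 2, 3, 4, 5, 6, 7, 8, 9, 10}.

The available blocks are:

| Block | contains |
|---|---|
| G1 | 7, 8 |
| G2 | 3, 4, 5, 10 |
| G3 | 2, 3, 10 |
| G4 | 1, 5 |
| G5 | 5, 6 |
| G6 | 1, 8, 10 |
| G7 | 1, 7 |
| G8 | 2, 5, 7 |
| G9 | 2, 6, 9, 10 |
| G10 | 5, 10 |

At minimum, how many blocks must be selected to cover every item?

4

Take {G2, G6, G7, G9}. Their union is {1, 2, 3, 4, 5, 6, 7, 8, 9, 10}, which is all 10 items.
No 3 of the 10 blocks cover everything (all 120 combinations miss at least one item), so 4 is optimal.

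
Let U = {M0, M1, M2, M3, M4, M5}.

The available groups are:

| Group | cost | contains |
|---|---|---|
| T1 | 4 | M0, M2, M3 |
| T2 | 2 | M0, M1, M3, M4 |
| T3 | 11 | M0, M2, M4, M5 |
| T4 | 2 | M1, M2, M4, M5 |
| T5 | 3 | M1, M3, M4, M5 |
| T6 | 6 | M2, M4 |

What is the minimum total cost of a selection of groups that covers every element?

4

T2, T4 together cover every element (T2 ∪ T4 = {M0, M1, M2, M3, M4, M5}); total cost 2 + 2 = 4.
No covering selection has total cost below 4.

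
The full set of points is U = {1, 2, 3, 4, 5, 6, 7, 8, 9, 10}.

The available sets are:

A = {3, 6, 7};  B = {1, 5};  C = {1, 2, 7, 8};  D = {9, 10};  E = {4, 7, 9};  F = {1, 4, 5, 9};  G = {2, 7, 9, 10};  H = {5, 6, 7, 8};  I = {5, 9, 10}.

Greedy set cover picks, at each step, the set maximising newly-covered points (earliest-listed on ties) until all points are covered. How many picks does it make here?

4

Greedy: pick C (covers 4 new) → pick F (covers 3 new) → pick A (covers 2 new) → pick D (covers 1 new). Total picks: 4.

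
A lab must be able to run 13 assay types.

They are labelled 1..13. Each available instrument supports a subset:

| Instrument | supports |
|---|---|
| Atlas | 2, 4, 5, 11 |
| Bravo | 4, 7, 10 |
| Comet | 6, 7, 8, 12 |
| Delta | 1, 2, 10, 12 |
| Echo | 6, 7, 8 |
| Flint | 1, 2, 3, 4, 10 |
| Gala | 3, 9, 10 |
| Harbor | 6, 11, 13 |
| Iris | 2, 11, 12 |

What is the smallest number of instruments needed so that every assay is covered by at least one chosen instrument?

5

Atlas and Comet and Delta and Gala and Harbor together: Atlas ∪ Comet ∪ Delta ∪ Gala ∪ Harbor = {1, 2, 3, 4, 5, 6, 7, 8, 9, 10, 11, 12, 13} — every assay is covered.
No 4 of the 9 instruments cover everything (all 126 combinations miss at least one assay), so 5 is optimal.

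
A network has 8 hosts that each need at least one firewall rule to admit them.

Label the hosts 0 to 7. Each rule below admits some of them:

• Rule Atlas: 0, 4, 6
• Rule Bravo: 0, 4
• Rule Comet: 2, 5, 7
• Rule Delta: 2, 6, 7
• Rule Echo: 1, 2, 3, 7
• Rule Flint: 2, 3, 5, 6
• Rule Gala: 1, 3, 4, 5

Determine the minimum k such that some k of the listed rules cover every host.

3

Take {Atlas, Delta, Gala}. Their union is {0, 1, 2, 3, 4, 5, 6, 7}, which is all 8 hosts.
No 2 of the 7 rules cover everything (all 21 combinations miss at least one host), so 3 is optimal.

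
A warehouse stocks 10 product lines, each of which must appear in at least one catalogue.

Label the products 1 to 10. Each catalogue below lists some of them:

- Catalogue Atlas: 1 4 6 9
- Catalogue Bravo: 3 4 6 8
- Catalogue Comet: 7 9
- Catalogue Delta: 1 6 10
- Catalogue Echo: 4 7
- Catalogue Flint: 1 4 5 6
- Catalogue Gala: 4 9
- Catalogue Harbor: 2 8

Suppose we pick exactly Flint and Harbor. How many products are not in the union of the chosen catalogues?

4

Union of Flint, Harbor = {1, 2, 4, 5, 6, 8}.
Not covered: 3, 7, 9, 10 — 4 products.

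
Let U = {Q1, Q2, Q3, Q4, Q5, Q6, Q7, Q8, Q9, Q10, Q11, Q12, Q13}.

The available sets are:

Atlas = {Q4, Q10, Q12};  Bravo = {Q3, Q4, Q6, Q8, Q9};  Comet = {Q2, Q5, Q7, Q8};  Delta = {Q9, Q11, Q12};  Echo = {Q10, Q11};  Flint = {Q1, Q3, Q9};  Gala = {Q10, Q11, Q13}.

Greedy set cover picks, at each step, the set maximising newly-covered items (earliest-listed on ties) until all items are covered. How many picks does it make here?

5

Greedy: pick Bravo (covers 5 new) → pick Comet (covers 3 new) → pick Gala (covers 3 new) → pick Atlas (covers 1 new) → pick Flint (covers 1 new). Total picks: 5.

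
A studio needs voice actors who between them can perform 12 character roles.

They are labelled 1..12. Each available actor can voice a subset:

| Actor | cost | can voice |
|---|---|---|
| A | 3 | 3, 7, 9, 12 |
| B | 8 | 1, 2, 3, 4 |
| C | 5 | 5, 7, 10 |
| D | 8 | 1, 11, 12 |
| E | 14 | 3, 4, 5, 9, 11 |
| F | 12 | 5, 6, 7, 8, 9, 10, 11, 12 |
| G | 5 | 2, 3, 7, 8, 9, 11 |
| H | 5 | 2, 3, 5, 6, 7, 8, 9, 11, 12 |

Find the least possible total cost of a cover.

18

B, C, H together cover every role (B ∪ C ∪ H = {1, 2, 3, 4, 5, 6, 7, 8, 9, 10, 11, 12}); total cost 8 + 5 + 5 = 18.
No covering selection has total cost below 18.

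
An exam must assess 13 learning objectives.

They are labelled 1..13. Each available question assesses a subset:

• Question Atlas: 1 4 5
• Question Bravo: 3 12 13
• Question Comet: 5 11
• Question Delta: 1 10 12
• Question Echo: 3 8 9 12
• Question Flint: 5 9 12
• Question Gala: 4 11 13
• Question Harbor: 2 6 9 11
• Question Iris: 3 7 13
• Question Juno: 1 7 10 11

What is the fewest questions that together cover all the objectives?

5

Take {Atlas, Bravo, Echo, Harbor, Juno}. Their union is {1, 2, 3, 4, 5, 6, 7, 8, 9, 10, 11, 12, 13}, which is all 13 objectives.
No 4 of the 10 questions cover everything (all 210 combinations miss at least one objective), so 5 is optimal.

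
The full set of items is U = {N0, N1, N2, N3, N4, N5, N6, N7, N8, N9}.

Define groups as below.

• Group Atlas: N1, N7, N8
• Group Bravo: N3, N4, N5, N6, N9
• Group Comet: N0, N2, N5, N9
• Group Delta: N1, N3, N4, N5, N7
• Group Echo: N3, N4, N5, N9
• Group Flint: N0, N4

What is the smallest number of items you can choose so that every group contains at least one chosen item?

3

H = {N0, N3, N8} meets every group (each contains at least one member of H), and |H| = 3.
No choice of 2 items meets every group, so 3 is the minimum.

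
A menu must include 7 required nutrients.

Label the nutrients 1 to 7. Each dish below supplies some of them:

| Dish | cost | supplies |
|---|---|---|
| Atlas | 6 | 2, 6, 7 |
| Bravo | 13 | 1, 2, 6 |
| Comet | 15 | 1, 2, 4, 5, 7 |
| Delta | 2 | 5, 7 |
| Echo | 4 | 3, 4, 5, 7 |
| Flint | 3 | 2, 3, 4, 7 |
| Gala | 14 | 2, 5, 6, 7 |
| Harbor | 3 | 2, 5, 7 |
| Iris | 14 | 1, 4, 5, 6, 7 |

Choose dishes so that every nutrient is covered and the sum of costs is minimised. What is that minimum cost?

17

Flint, Iris together cover every nutrient (Flint ∪ Iris = {1, 2, 3, 4, 5, 6, 7}); total cost 3 + 14 = 17.
The greedy pick Flint, Delta, Atlas, Bravo costs 24; no covering selection beats 17.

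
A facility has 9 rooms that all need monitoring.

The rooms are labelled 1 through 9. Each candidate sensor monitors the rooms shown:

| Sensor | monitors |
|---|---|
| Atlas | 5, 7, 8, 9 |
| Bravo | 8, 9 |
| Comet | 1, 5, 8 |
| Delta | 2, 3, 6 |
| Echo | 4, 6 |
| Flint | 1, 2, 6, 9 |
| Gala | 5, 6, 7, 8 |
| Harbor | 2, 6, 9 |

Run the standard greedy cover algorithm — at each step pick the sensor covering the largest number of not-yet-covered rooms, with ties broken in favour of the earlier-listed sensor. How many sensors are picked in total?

Greedy: pick Atlas (covers 4 new) → pick Delta (covers 3 new) → pick Comet (covers 1 new) → pick Echo (covers 1 new). Total picks: 4.

4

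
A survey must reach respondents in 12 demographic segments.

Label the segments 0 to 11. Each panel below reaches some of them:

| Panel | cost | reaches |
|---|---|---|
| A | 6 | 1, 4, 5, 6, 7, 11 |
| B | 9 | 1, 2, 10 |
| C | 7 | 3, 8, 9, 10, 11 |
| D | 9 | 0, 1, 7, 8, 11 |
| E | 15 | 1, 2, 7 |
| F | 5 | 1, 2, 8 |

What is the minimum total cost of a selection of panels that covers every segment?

27

A, C, D, F together cover every segment (A ∪ C ∪ D ∪ F = {0, 1, 2, 3, 4, 5, 6, 7, 8, 9, 10, 11}); total cost 6 + 7 + 9 + 5 = 27.
No covering selection has total cost below 27.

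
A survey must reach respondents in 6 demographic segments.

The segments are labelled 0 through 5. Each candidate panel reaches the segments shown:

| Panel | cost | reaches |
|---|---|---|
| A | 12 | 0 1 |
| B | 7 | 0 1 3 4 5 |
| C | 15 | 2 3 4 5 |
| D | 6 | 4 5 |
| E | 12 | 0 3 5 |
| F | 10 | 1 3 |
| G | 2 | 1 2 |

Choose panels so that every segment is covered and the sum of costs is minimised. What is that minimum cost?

B, G together cover every segment (B ∪ G = {0, 1, 2, 3, 4, 5}); total cost 7 + 2 = 9.
No covering selection has total cost below 9.

9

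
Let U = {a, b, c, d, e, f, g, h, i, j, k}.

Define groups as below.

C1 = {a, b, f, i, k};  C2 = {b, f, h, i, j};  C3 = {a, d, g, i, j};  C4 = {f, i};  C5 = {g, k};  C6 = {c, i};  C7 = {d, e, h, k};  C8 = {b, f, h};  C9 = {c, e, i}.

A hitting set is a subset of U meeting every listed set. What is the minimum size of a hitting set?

T = {f, i, k} meets every group (each contains at least one member of T), and |T| = 3.
The groups C5, C8, C9 are pairwise disjoint, so any hitting set needs a separate element for each — at least 3. Hence 3 is optimal.

3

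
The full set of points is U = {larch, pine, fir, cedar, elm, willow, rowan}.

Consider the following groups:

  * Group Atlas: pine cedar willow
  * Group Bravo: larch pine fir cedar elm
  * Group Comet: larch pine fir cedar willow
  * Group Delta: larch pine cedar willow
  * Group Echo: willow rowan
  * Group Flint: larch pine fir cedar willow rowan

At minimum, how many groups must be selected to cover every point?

2

Bravo and Echo cover everything between them: the union {larch, pine, fir, cedar, elm, willow, rowan} is all of U.
No single group has all 7 points (the largest, Flint, has 6), so 2 is optimal.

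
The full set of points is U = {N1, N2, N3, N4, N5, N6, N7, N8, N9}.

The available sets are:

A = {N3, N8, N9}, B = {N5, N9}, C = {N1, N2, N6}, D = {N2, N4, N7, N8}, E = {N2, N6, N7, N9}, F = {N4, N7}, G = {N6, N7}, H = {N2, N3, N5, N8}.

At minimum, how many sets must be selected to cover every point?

Take {B, C, F, H}. Their union is {N1, N2, N3, N4, N5, N6, N7, N8, N9}, which is all 9 points.
No 3 of the 8 sets cover everything (all 56 combinations miss at least one point), so 4 is optimal.

4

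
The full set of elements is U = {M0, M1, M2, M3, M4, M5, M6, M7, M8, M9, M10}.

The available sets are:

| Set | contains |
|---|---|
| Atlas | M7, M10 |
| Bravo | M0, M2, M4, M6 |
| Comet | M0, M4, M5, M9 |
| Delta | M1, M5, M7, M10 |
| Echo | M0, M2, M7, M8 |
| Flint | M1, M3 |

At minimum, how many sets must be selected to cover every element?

5

Take {Bravo, Comet, Delta, Echo, Flint}. Their union is {M0, M1, M2, M3, M4, M5, M6, M7, M8, M9, M10}, which is all 11 elements.
No 4 of the 6 sets cover everything (all 15 combinations miss at least one element), so 5 is optimal.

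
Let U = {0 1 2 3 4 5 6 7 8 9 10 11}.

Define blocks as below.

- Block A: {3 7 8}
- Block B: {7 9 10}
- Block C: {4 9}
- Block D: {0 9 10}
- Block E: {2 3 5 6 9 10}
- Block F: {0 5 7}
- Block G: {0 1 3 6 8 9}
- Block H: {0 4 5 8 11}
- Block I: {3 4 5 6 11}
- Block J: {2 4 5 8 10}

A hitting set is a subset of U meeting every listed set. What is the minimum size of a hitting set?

Take T = {3, 5, 9}. Each listed block contains at least one of these, so T is a hitting set of size 3.
No choice of 2 elements meets every block, so 3 is the minimum.

3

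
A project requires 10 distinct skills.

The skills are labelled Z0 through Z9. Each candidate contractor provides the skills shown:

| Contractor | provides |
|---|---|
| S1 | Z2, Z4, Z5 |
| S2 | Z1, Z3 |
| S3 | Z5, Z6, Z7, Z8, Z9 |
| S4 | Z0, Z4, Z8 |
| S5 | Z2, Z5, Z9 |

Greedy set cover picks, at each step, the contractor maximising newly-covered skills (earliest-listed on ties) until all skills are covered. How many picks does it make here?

4

Greedy: pick S3 (covers 5 new) → pick S1 (covers 2 new) → pick S2 (covers 2 new) → pick S4 (covers 1 new). Total picks: 4.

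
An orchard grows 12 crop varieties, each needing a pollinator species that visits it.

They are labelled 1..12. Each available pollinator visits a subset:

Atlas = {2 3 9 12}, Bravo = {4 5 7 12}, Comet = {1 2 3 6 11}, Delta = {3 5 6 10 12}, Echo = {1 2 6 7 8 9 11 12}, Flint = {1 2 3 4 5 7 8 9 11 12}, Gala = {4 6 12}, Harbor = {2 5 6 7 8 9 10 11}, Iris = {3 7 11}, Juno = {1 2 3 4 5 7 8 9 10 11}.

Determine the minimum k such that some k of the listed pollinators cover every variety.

2

Delta and Flint together: Delta ∪ Flint = {1, 2, 3, 4, 5, 6, 7, 8, 9, 10, 11, 12} — every variety is covered.
No single pollinator has all 12 varieties (the largest, Flint, has 10), so 2 is optimal.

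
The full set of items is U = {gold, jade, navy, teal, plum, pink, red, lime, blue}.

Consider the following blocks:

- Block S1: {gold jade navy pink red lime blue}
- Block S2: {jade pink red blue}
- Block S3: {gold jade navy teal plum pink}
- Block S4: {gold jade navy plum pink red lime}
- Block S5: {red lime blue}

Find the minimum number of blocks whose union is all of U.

S3 and S5 together: S3 ∪ S5 = {gold, jade, navy, teal, plum, pink, red, lime, blue} — every item is covered.
No single block has all 9 items (the largest, S1, has 7), so 2 is optimal.

2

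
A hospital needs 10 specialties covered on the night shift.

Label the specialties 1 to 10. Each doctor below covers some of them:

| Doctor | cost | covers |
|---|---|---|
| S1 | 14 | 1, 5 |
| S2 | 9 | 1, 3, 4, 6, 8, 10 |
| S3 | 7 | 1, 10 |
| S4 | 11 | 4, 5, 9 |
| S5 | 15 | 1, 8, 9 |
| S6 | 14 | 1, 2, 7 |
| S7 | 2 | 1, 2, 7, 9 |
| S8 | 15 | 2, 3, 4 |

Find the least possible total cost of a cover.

22

S2, S4, S7 together cover every specialty (S2 ∪ S4 ∪ S7 = {1, 2, 3, 4, 5, 6, 7, 8, 9, 10}); total cost 9 + 11 + 2 = 22.
No covering selection has total cost below 22.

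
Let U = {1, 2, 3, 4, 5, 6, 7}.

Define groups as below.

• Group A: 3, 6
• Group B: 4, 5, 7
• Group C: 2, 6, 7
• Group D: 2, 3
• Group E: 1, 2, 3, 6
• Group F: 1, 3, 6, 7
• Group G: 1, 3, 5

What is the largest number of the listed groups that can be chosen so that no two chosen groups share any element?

A, B are pairwise disjoint (A={3,6}; B={4,5,7}).
Every remaining group overlaps one of these, and no 3 of the listed groups are pairwise disjoint, so 2 is the maximum.

2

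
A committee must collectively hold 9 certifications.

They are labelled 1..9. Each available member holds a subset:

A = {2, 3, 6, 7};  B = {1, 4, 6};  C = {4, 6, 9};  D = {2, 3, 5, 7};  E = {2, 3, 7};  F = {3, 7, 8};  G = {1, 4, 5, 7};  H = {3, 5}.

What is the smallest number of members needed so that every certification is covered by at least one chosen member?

4

Take {A, C, F, G}. Their union is {1, 2, 3, 4, 5, 6, 7, 8, 9}, which is all 9 certifications.
No 3 of the 8 members cover everything (all 56 combinations miss at least one certification), so 4 is optimal.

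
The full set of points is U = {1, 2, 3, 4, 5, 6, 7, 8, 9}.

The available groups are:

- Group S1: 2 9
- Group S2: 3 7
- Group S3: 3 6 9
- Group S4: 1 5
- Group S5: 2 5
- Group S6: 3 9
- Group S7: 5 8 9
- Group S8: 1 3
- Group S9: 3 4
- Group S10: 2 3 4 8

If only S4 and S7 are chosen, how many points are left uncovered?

5

Union of S4, S7 = {1, 5, 8, 9}.
Not covered: 2, 3, 4, 6, 7 — 5 points.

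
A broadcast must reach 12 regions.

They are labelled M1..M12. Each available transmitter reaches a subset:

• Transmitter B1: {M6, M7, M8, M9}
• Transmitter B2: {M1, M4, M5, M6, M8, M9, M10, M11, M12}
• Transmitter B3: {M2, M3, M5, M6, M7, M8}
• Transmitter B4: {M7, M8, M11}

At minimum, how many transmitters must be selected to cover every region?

Take {B2, B3}. Their union is {M1, M2, M3, M4, M5, M6, M7, M8, M9, M10, M11, M12}, which is all 12 regions.
No single transmitter has all 12 regions (the largest, B2, has 9), so 2 is optimal.

2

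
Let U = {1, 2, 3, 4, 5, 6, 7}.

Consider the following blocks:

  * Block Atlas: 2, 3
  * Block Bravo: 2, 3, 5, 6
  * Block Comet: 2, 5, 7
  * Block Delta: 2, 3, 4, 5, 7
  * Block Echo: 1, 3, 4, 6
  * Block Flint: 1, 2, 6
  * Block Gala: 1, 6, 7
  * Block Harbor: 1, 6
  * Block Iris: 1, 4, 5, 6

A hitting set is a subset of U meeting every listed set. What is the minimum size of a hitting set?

2

H = {1, 2} meets every block (each contains at least one member of H), and |H| = 2.
The blocks Atlas, Iris are pairwise disjoint, so any hitting set needs a separate element for each — at least 2. Hence 2 is optimal.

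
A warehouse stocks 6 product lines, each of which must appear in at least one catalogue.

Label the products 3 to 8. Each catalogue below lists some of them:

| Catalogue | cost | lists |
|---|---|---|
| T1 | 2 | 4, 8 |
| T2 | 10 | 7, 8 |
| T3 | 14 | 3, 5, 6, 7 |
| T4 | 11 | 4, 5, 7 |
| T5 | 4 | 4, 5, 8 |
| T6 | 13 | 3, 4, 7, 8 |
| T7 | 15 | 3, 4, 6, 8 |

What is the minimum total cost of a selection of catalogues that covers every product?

T1, T3 together cover every product (T1 ∪ T3 = {3, 4, 5, 6, 7, 8}); total cost 2 + 14 = 16.
No covering selection has total cost below 16.

16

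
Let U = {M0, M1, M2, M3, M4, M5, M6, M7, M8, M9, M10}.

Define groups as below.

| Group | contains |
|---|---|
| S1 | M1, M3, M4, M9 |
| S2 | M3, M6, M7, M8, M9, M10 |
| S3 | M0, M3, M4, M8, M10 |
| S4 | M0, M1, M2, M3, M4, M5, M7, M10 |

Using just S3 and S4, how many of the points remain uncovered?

Union of S3, S4 = {M0, M1, M2, M3, M4, M5, M7, M8, M10}.
Not covered: M6, M9 — 2 points.

2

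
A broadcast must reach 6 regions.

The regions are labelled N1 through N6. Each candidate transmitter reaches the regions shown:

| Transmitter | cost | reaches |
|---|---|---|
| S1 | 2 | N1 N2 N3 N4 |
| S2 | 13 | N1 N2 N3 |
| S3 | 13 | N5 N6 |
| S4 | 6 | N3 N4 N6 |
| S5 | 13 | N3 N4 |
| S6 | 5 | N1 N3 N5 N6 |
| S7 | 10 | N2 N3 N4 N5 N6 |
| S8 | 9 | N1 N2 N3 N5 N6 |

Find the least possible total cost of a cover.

7

S1, S6 together cover every region (S1 ∪ S6 = {N1, N2, N3, N4, N5, N6}); total cost 2 + 5 = 7.
No covering selection has total cost below 7.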